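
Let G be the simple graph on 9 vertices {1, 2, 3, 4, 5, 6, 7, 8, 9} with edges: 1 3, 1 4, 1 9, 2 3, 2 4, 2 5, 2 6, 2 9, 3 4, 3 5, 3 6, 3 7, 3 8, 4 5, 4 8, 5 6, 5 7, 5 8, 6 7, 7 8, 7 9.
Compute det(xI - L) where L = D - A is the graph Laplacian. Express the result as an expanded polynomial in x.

x^9 - 42x^8 + 756x^7 - 7606x^6 + 46709x^5 - 179010x^4 + 417461x^3 - 540788x^2 + 297459x

Reading degrees in the order [1, 2, 3, 4, 5, 6, 7, 8, 9] gives [3, 5, 7, 5, 6, 4, 5, 4, 3]; set D = diag(3, 5, 7, 5, 6, 4, 5, 4, 3) and form L = D - A. L has integer entries, so p(x) = det(xI - L) has integer coefficients. Expanding the determinant yields x^9 - 42x^8 + 756x^7 - 7606x^6 + 46709x^5 - 179010x^4 + 417461x^3 - 540788x^2 + 297459x. The coefficient of x^8 equals -trace(L) = -42, matching the sum of degrees. There is one zero in the spectrum, matching the 1 component.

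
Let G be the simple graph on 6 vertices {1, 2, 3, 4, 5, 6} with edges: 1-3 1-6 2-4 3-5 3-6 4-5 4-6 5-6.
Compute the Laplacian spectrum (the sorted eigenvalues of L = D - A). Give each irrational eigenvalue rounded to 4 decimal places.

Reading degrees in the order [1, 2, 3, 4, 5, 6] gives [2, 1, 3, 3, 3, 4]; set D = diag(2, 1, 3, 3, 3, 4) and form L = D - A. L is symmetric positive semidefinite, so every eigenvalue is real and nonnegative. There is one zero in the spectrum, matching the 1 component.

[0, 0.7312, 2.1353, 3.4659, 4.5494, 5.1183]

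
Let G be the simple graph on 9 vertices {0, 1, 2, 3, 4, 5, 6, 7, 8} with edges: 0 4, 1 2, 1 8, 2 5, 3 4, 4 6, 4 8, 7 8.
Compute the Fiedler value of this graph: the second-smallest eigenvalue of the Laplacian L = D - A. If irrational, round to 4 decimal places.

Reading degrees in the order [0, 1, 2, 3, 4, 5, 6, 7, 8] gives [1, 2, 2, 1, 4, 1, 1, 1, 3]; set D = diag(1, 2, 2, 1, 4, 1, 1, 1, 3) and form L = D - A. The sorted Laplacian eigenvalues are [0, 0.2022, 0.5693, 1, 1, 1.4124, 2.8273, 3.7046, 5.2842]; the algebraic connectivity is the second entry, 0.2022.

0.2022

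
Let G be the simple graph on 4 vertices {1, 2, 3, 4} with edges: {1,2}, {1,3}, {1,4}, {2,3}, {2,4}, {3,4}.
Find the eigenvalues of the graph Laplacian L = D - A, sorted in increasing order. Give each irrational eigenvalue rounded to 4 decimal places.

Each diagonal entry of L is the vertex degree and each off-diagonal entry is -1 where an edge is present, 0 otherwise; in the order [1, 2, 3, 4] the diagonal is [3, 3, 3, 3]. Diagonalising L (or applying a numerical eigensolver to the 4x4 matrix) gives the spectrum above. The eigenvalues sum to 12, which equals trace(L) = 2|E|.

[0, 4, 4, 4]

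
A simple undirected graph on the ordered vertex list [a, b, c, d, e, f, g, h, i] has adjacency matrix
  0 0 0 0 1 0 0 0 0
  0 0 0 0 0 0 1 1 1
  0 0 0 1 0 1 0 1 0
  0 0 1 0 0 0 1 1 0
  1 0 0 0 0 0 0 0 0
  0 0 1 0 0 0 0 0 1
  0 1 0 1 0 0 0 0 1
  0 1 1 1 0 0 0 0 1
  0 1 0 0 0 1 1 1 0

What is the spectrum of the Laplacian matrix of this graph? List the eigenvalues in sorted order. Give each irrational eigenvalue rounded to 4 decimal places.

With the vertex order [a, b, c, d, e, f, g, h, i], the degrees are [1, 3, 3, 3, 1, 2, 3, 4, 4], giving D = diag(1, 3, 3, 3, 1, 2, 3, 4, 4) and L = D - A. L is symmetric positive semidefinite, so every eigenvalue is real and nonnegative. The 2 zero eigenvalues correspond to the 2 connected components. There are 2 zeros in the spectrum, matching the 2 components.

[0, 0, 1.5858, 2, 2.1522, 3.2346, 4.4142, 4.7654, 5.8478]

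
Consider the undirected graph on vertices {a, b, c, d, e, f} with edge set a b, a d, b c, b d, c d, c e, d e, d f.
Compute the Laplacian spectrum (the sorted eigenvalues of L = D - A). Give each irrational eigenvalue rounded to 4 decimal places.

Each diagonal entry of L is the vertex degree and each off-diagonal entry is -1 where an edge is present, 0 otherwise; in the order [a, b, c, d, e, f] the diagonal is [2, 3, 3, 5, 2, 1]. L is symmetric positive semidefinite, so every eigenvalue is real and nonnegative.

[0, 1, 1.5858, 3, 4.4142, 6]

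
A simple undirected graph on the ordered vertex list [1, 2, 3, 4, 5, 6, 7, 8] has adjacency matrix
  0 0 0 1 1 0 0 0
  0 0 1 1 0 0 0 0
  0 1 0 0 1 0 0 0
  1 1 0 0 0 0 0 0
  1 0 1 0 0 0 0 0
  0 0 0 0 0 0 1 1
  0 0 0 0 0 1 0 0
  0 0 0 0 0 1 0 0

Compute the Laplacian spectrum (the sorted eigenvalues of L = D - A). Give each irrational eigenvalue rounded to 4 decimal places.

[0, 0, 1, 1.3820, 1.3820, 3, 3.6180, 3.6180]

Reading degrees in the order [1, 2, 3, 4, 5, 6, 7, 8] gives [2, 2, 2, 2, 2, 2, 1, 1]; set D = diag(2, 2, 2, 2, 2, 2, 1, 1) and form L = D - A. The multiplicity of 0 as a Laplacian eigenvalue equals the number of connected components. The 2 zero eigenvalues correspond to the 2 connected components. There are 2 zeros in the spectrum, matching the 2 components. The largest eigenvalue, 3.6180, is at most the vertex count 8.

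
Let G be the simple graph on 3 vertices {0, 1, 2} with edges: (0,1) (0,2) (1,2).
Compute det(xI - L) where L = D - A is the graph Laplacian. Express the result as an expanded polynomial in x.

x^3 - 6x^2 + 9x

With the vertex order [0, 1, 2], the degrees are [2, 2, 2], giving D = diag(2, 2, 2) and L = D - A. The eigenvalues of L are [0, 3, 3]; the characteristic polynomial is the product of (x - lambda_i), which multiplies out to x^3 - 6x^2 + 9x. Since p(0) = det(-L) = 0, x divides p(x).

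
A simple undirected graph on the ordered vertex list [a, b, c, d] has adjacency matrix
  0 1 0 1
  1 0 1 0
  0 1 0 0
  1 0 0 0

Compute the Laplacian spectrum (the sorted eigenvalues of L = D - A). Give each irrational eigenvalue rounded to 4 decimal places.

With the vertex order [a, b, c, d], the degrees are [2, 2, 1, 1], giving D = diag(2, 2, 1, 1) and L = D - A. Since every row of L sums to 0, the all-ones vector is in the kernel and 0 is an eigenvalue. The single zero eigenvalue shows the graph is connected. By the matrix-tree theorem the graph has (1/4) * product of the nonzero eigenvalues = 1 spanning tree. There is one zero in the spectrum, matching the 1 component.

[0, 0.5858, 2, 3.4142]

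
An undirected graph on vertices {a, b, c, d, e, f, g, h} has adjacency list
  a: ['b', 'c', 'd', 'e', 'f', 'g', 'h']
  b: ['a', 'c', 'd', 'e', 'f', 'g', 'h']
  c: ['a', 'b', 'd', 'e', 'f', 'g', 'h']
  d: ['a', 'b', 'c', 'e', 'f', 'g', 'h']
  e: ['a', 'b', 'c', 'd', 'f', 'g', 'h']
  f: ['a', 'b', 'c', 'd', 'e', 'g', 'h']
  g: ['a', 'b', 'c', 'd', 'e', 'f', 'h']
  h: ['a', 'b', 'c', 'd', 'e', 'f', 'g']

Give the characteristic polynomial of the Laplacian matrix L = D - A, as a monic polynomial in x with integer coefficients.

With the vertex order [a, b, c, d, e, f, g, h], the degrees are [7, 7, 7, 7, 7, 7, 7, 7], giving D = diag(7, 7, 7, 7, 7, 7, 7, 7) and L = D - A. L has integer entries, so p(x) = det(xI - L) has integer coefficients. Expanding the determinant yields x^8 - 56x^7 + 1344x^6 - 17920x^5 + 143360x^4 - 688128x^3 + 1835008x^2 - 2097152x. Since p(0) = det(-L) = 0, x divides p(x). The eigenvalues sum to 56, which equals trace(L) = 2|E|. The largest eigenvalue, 8, is at most the vertex count 8.

x^8 - 56x^7 + 1344x^6 - 17920x^5 + 143360x^4 - 688128x^3 + 1835008x^2 - 2097152x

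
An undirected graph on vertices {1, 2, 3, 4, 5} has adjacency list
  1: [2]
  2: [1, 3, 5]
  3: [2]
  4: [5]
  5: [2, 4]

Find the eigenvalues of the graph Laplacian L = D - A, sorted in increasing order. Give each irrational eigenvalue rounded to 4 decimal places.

[0, 0.5188, 1, 2.3111, 4.1701]

Each diagonal entry of L is the vertex degree and each off-diagonal entry is -1 where an edge is present, 0 otherwise; in the order [1, 2, 3, 4, 5] the diagonal is [1, 3, 1, 1, 2]. Since every row of L sums to 0, the all-ones vector is in the kernel and 0 is an eigenvalue. The single zero eigenvalue shows the graph is connected. There is one zero in the spectrum, matching the 1 component. By the matrix-tree theorem the graph has (1/5) * product of the nonzero eigenvalues = 1 spanning tree.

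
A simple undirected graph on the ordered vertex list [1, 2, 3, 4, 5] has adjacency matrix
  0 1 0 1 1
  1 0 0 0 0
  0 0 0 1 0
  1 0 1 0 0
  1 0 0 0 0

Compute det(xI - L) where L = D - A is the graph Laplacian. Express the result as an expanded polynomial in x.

x^5 - 8x^4 + 20x^3 - 18x^2 + 5x

Each diagonal entry of L is the vertex degree and each off-diagonal entry is -1 where an edge is present, 0 otherwise; in the order [1, 2, 3, 4, 5] the diagonal is [3, 1, 1, 2, 1]. Computing det(xI - L) by cofactor expansion (or equivalently via sum-over-permutations) gives x^5 - 8x^4 + 20x^3 - 18x^2 + 5x. Since p(0) = det(-L) = 0, x divides p(x).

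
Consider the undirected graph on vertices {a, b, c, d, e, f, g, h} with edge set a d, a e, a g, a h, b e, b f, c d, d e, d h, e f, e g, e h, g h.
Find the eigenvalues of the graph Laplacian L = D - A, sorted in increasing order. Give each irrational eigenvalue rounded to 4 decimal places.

Each diagonal entry of L is the vertex degree and each off-diagonal entry is -1 where an edge is present, 0 otherwise; in the order [a, b, c, d, e, f, g, h] the diagonal is [4, 2, 1, 4, 6, 2, 3, 4]. The multiplicity of 0 as a Laplacian eigenvalue equals the number of connected components. The single zero eigenvalue shows the graph is connected. By the matrix-tree theorem the graph has (1/8) * product of the nonzero eigenvalues = 225 spanning trees.

[0, 0.7224, 1.2072, 3, 3.5983, 5, 5.4309, 7.0412]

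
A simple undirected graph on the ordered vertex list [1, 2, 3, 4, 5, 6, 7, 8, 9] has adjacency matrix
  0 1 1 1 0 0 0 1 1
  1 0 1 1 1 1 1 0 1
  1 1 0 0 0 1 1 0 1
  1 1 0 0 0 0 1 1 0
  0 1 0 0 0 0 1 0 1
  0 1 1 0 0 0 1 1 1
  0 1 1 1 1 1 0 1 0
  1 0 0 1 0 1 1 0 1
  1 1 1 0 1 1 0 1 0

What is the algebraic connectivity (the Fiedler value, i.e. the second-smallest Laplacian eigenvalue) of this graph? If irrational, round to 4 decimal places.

Reading degrees in the order [1, 2, 3, 4, 5, 6, 7, 8, 9] gives [5, 7, 5, 4, 3, 5, 6, 5, 6]; set D = diag(5, 7, 5, 4, 3, 5, 6, 5, 6) and form L = D - A. Computing the eigenvalues of L and sorting gives [0, 2.8040, 3.7350, 4.7315, 5.0989, 6.4087, 7.0552, 7.7136, 8.4531]. The Fiedler value lambda_2 = 2.8040 is strictly positive, so the graph is connected.

2.8040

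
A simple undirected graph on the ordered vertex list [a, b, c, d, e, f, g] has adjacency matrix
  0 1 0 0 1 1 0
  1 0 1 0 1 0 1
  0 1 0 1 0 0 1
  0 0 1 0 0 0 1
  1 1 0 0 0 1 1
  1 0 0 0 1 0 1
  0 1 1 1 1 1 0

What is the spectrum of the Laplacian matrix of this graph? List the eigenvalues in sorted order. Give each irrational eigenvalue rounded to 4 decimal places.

Each diagonal entry of L is the vertex degree and each off-diagonal entry is -1 where an edge is present, 0 otherwise; in the order [a, b, c, d, e, f, g] the diagonal is [3, 4, 3, 2, 4, 3, 5]. Diagonalising L (or applying a numerical eigensolver to the 7x7 matrix) gives the spectrum above. By the matrix-tree theorem the graph has (1/7) * product of the nonzero eigenvalues = 297 spanning trees. The largest eigenvalue, 6.2946, is at most the vertex count 7.

[0, 1.2793, 3, 3.6543, 4.3189, 5.4530, 6.2946]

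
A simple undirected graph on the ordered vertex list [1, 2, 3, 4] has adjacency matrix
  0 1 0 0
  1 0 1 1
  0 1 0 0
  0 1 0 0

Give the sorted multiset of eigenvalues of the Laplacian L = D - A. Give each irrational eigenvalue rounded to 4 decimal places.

With the vertex order [1, 2, 3, 4], the degrees are [1, 3, 1, 1], giving D = diag(1, 3, 1, 1) and L = D - A. Diagonalising L (or applying a numerical eigensolver to the 4x4 matrix) gives the spectrum above.

[0, 1, 1, 4]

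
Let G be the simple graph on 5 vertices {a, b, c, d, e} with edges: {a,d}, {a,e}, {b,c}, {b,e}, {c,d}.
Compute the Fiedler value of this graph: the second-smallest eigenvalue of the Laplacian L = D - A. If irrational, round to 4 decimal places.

1.3820

Each diagonal entry of L is the vertex degree and each off-diagonal entry is -1 where an edge is present, 0 otherwise; in the order [a, b, c, d, e] the diagonal is [2, 2, 2, 2, 2]. Computing the eigenvalues of L and sorting gives [0, 1.3820, 1.3820, 3.6180, 3.6180]. The Fiedler value lambda_2 = 1.3820 is strictly positive, so the graph is connected. There is one zero in the spectrum, matching the 1 component.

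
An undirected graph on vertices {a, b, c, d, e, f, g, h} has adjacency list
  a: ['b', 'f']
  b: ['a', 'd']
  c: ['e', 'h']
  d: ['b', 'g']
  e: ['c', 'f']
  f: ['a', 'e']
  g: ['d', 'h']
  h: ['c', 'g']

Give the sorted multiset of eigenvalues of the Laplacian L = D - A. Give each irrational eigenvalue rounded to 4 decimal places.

[0, 0.5858, 0.5858, 2, 2, 3.4142, 3.4142, 4]

With the vertex order [a, b, c, d, e, f, g, h], the degrees are [2, 2, 2, 2, 2, 2, 2, 2], giving D = diag(2, 2, 2, 2, 2, 2, 2, 2) and L = D - A. The multiplicity of 0 as a Laplacian eigenvalue equals the number of connected components. The single zero eigenvalue shows the graph is connected. By the matrix-tree theorem the graph has (1/8) * product of the nonzero eigenvalues = 8 spanning trees.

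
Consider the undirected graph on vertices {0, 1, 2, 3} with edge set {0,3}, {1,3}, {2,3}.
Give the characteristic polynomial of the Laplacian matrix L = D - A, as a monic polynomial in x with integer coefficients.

Reading degrees in the order [0, 1, 2, 3] gives [1, 1, 1, 3]; set D = diag(1, 1, 1, 3) and form L = D - A. The eigenvalues of L are [0, 1, 1, 4]; the characteristic polynomial is the product of (x - lambda_i), which multiplies out to x^4 - 6x^3 + 9x^2 - 4x. Since p(0) = det(-L) = 0, x divides p(x).

x^4 - 6x^3 + 9x^2 - 4x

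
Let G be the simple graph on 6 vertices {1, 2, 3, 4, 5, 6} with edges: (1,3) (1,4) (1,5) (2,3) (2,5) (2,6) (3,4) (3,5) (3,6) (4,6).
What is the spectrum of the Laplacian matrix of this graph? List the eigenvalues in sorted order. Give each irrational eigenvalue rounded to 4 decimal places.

[0, 2.3820, 2.3820, 4.6180, 4.6180, 6]

Each diagonal entry of L is the vertex degree and each off-diagonal entry is -1 where an edge is present, 0 otherwise; in the order [1, 2, 3, 4, 5, 6] the diagonal is [3, 3, 5, 3, 3, 3]. The multiplicity of 0 as a Laplacian eigenvalue equals the number of connected components. The single zero eigenvalue shows the graph is connected. By the matrix-tree theorem the graph has (1/6) * product of the nonzero eigenvalues = 121 spanning trees. There is one zero in the spectrum, matching the 1 component.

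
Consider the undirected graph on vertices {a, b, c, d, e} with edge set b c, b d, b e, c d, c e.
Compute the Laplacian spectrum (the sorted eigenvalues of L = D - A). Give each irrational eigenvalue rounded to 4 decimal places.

With the vertex order [a, b, c, d, e], the degrees are [0, 3, 3, 2, 2], giving D = diag(0, 3, 3, 2, 2) and L = D - A. The multiplicity of 0 as a Laplacian eigenvalue equals the number of connected components. The 2 zero eigenvalues correspond to the 2 connected components. The eigenvalues sum to 10, which equals trace(L) = 2|E|. There are 2 zeros in the spectrum, matching the 2 components.

[0, 0, 2, 4, 4]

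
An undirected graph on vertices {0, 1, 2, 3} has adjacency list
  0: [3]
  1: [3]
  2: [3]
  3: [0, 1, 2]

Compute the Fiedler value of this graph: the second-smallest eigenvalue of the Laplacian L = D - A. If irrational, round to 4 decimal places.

Each diagonal entry of L is the vertex degree and each off-diagonal entry is -1 where an edge is present, 0 otherwise; in the order [0, 1, 2, 3] the diagonal is [1, 1, 1, 3]. The sorted Laplacian eigenvalues are [0, 1, 1, 4]; the algebraic connectivity is the second entry, 1. There is one zero in the spectrum, matching the 1 component.

1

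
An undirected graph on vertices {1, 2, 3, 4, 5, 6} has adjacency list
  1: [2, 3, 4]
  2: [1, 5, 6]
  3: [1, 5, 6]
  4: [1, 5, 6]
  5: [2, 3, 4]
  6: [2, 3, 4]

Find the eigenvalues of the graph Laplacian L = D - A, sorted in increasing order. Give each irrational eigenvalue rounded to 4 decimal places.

Reading degrees in the order [1, 2, 3, 4, 5, 6] gives [3, 3, 3, 3, 3, 3]; set D = diag(3, 3, 3, 3, 3, 3) and form L = D - A. Diagonalising L (or applying a numerical eigensolver to the 6x6 matrix) gives the spectrum above. By the matrix-tree theorem the graph has (1/6) * product of the nonzero eigenvalues = 81 spanning trees.

[0, 3, 3, 3, 3, 6]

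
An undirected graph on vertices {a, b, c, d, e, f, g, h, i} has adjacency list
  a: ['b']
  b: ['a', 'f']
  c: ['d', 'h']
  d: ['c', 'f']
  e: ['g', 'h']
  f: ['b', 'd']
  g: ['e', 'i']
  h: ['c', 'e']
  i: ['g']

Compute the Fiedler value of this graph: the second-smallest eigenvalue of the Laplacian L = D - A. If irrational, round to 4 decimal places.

0.1206

Reading degrees in the order [a, b, c, d, e, f, g, h, i] gives [1, 2, 2, 2, 2, 2, 2, 2, 1]; set D = diag(1, 2, 2, 2, 2, 2, 2, 2, 1) and form L = D - A. Computing the eigenvalues of L and sorting gives [0, 0.1206, 0.4679, 1, 1.6527, 2.3473, 3, 3.5321, 3.8794]. The Fiedler value lambda_2 = 0.1206 is strictly positive, so the graph is connected. There is one zero in the spectrum, matching the 1 component. The eigenvalues sum to 16, which equals trace(L) = 2|E|.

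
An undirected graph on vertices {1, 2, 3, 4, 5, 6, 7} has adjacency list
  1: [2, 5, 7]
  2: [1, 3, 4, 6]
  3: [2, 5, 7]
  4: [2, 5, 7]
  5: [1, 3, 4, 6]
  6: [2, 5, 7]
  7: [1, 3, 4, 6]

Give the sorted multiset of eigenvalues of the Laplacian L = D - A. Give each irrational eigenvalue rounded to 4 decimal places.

Reading degrees in the order [1, 2, 3, 4, 5, 6, 7] gives [3, 4, 3, 3, 4, 3, 4]; set D = diag(3, 4, 3, 3, 4, 3, 4) and form L = D - A. L is symmetric positive semidefinite, so every eigenvalue is real and nonnegative. The single zero eigenvalue shows the graph is connected. There is one zero in the spectrum, matching the 1 component.

[0, 3, 3, 3, 4, 4, 7]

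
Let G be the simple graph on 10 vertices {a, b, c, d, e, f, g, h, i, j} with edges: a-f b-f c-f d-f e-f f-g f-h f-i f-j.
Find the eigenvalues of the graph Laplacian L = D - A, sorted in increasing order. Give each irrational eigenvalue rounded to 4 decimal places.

[0, 1, 1, 1, 1, 1, 1, 1, 1, 10]

Each diagonal entry of L is the vertex degree and each off-diagonal entry is -1 where an edge is present, 0 otherwise; in the order [a, b, c, d, e, f, g, h, i, j] the diagonal is [1, 1, 1, 1, 1, 9, 1, 1, 1, 1]. The multiplicity of 0 as a Laplacian eigenvalue equals the number of connected components. By the matrix-tree theorem the graph has (1/10) * product of the nonzero eigenvalues = 1 spanning tree.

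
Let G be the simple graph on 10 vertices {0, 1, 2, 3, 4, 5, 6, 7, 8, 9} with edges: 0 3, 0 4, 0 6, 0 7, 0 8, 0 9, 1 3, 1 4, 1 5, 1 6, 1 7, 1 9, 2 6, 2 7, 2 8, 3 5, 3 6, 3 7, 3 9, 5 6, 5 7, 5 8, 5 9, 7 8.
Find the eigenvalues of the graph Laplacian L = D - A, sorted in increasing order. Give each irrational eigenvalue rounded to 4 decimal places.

Reading degrees in the order [0, 1, 2, 3, 4, 5, 6, 7, 8, 9] gives [6, 6, 3, 6, 2, 6, 5, 6, 4, 4]; set D = diag(6, 6, 3, 6, 2, 6, 5, 6, 4, 4) and form L = D - A. The multiplicity of 0 as a Laplacian eigenvalue equals the number of connected components.

[0, 1.7709, 2.5810, 4.0273, 4.7104, 5.5771, 5.9735, 7.2332, 7.4906, 8.6359]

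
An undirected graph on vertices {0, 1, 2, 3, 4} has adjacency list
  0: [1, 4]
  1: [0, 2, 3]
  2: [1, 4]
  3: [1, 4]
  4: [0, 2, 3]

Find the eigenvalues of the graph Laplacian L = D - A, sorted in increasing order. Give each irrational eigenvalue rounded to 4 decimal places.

[0, 2, 2, 3, 5]

Each diagonal entry of L is the vertex degree and each off-diagonal entry is -1 where an edge is present, 0 otherwise; in the order [0, 1, 2, 3, 4] the diagonal is [2, 3, 2, 2, 3]. L is symmetric positive semidefinite, so every eigenvalue is real and nonnegative.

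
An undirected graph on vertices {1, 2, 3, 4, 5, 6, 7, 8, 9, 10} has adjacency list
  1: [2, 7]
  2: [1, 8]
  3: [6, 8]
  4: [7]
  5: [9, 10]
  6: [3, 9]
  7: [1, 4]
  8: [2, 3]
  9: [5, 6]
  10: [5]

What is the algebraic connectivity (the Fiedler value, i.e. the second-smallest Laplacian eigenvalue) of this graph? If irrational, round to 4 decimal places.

0.0979

Each diagonal entry of L is the vertex degree and each off-diagonal entry is -1 where an edge is present, 0 otherwise; in the order [1, 2, 3, 4, 5, 6, 7, 8, 9, 10] the diagonal is [2, 2, 2, 1, 2, 2, 2, 2, 2, 1]. Computing the eigenvalues of L and sorting gives [0, 0.0979, 0.3820, 0.8244, 1.3820, 2, 2.6180, 3.1756, 3.6180, 3.9021]. The Fiedler value lambda_2 = 0.0979 is strictly positive, so the graph is connected. The eigenvalues sum to 18, which equals trace(L) = 2|E|.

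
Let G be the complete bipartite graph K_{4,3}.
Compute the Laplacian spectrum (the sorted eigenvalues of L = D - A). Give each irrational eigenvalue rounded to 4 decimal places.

[0, 3, 3, 3, 4, 4, 7]

The graph has 7 vertices and degree multiset [4, 4, 4, 3, 3, 3, 3]; D is the diagonal matrix of degrees and L = D - A. L is symmetric positive semidefinite, so every eigenvalue is real and nonnegative. The single zero eigenvalue shows the graph is connected. There is one zero in the spectrum, matching the 1 component. The largest eigenvalue, 7, is at most the vertex count 7.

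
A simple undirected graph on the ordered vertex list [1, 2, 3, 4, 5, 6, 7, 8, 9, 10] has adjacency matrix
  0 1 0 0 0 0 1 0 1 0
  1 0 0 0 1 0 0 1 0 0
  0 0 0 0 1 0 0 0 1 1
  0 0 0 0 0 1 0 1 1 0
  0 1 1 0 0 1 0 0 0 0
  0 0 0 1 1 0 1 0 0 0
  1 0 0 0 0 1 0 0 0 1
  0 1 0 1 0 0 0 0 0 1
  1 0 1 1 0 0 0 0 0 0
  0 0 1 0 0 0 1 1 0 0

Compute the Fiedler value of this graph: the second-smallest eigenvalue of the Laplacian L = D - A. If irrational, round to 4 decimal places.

Each diagonal entry of L is the vertex degree and each off-diagonal entry is -1 where an edge is present, 0 otherwise; in the order [1, 2, 3, 4, 5, 6, 7, 8, 9, 10] the diagonal is [3, 3, 3, 3, 3, 3, 3, 3, 3, 3]. The sorted Laplacian eigenvalues are [0, 2, 2, 2, 2, 2, 5, 5, 5, 5]; the algebraic connectivity is the second entry, 2. The eigenvalues sum to 30, which equals trace(L) = 2|E|. The largest eigenvalue, 5, is at most the vertex count 10.

2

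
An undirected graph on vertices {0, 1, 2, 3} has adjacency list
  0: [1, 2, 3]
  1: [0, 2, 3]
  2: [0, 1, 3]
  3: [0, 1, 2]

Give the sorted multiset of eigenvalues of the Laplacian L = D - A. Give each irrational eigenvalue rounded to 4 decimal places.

Reading degrees in the order [0, 1, 2, 3] gives [3, 3, 3, 3]; set D = diag(3, 3, 3, 3) and form L = D - A. The multiplicity of 0 as a Laplacian eigenvalue equals the number of connected components. The eigenvalues sum to 12, which equals trace(L) = 2|E|.

[0, 4, 4, 4]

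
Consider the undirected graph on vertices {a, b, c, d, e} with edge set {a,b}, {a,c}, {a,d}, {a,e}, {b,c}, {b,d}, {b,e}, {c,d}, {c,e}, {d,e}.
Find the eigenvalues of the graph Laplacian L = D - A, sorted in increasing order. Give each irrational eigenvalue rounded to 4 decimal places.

With the vertex order [a, b, c, d, e], the degrees are [4, 4, 4, 4, 4], giving D = diag(4, 4, 4, 4, 4) and L = D - A. The multiplicity of 0 as a Laplacian eigenvalue equals the number of connected components. By the matrix-tree theorem the graph has (1/5) * product of the nonzero eigenvalues = 125 spanning trees.

[0, 5, 5, 5, 5]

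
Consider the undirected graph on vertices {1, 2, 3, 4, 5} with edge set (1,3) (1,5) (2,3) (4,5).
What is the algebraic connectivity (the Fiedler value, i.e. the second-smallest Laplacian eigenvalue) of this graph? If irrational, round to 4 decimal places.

With the vertex order [1, 2, 3, 4, 5], the degrees are [2, 1, 2, 1, 2], giving D = diag(2, 1, 2, 1, 2) and L = D - A. The sorted Laplacian eigenvalues are [0, 0.3820, 1.3820, 2.6180, 3.6180]; the algebraic connectivity is the second entry, 0.3820.

0.3820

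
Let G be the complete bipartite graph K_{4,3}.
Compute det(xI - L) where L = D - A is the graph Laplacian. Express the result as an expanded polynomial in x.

The graph has 7 vertices and degree multiset [4, 4, 4, 3, 3, 3, 3]; D is the diagonal matrix of degrees and L = D - A. The eigenvalues of L are [0, 3, 3, 3, 4, 4, 7]; the characteristic polynomial is the product of (x - lambda_i), which multiplies out to x^7 - 24x^6 + 234x^5 - 1192x^4 + 3357x^3 - 4968x^2 + 3024x. The constant term is 0 because L is singular (the all-ones vector lies in its kernel). By the matrix-tree theorem the graph has (1/7) * product of the nonzero eigenvalues = 432 spanning trees.

x^7 - 24x^6 + 234x^5 - 1192x^4 + 3357x^3 - 4968x^2 + 3024x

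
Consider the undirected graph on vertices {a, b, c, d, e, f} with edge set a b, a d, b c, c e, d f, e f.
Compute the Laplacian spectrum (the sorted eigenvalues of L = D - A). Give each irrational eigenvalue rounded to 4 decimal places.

Reading degrees in the order [a, b, c, d, e, f] gives [2, 2, 2, 2, 2, 2]; set D = diag(2, 2, 2, 2, 2, 2) and form L = D - A. The multiplicity of 0 as a Laplacian eigenvalue equals the number of connected components. The single zero eigenvalue shows the graph is connected.

[0, 1, 1, 3, 3, 4]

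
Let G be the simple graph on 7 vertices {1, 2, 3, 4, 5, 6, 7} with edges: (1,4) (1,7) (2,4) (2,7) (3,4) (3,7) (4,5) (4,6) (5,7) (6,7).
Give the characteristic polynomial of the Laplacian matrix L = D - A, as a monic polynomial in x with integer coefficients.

x^7 - 20x^6 + 155x^5 - 600x^4 + 1240x^3 - 1312x^2 + 560x

With the vertex order [1, 2, 3, 4, 5, 6, 7], the degrees are [2, 2, 2, 5, 2, 2, 5], giving D = diag(2, 2, 2, 5, 2, 2, 5) and L = D - A. L has integer entries, so p(x) = det(xI - L) has integer coefficients. Expanding the determinant yields x^7 - 20x^6 + 155x^5 - 600x^4 + 1240x^3 - 1312x^2 + 560x. The constant term is 0 because L is singular (the all-ones vector lies in its kernel). The largest eigenvalue, 7, is at most the vertex count 7.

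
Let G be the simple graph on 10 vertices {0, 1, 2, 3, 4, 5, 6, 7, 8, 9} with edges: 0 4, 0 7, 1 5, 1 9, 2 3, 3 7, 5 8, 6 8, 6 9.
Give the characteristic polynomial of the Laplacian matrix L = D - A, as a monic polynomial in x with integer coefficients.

Reading degrees in the order [0, 1, 2, 3, 4, 5, 6, 7, 8, 9] gives [2, 2, 1, 2, 1, 2, 2, 2, 2, 2]; set D = diag(2, 2, 1, 2, 1, 2, 2, 2, 2, 2) and form L = D - A. Computing det(xI - L) by cofactor expansion (or equivalently via sum-over-permutations) gives x^10 - 18x^9 + 136x^8 - 560x^7 + 1365x^6 - 2000x^5 + 1700x^4 - 750x^3 + 125x^2. Since p(0) = det(-L) = 0, x divides p(x).

x^10 - 18x^9 + 136x^8 - 560x^7 + 1365x^6 - 2000x^5 + 1700x^4 - 750x^3 + 125x^2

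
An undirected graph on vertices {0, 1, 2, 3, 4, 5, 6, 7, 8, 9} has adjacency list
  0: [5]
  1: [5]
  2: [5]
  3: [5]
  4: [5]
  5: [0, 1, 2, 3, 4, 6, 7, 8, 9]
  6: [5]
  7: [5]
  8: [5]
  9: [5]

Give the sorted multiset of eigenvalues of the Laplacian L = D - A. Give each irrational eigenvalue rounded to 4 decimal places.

[0, 1, 1, 1, 1, 1, 1, 1, 1, 10]

Reading degrees in the order [0, 1, 2, 3, 4, 5, 6, 7, 8, 9] gives [1, 1, 1, 1, 1, 9, 1, 1, 1, 1]; set D = diag(1, 1, 1, 1, 1, 9, 1, 1, 1, 1) and form L = D - A. Since every row of L sums to 0, the all-ones vector is in the kernel and 0 is an eigenvalue. The single zero eigenvalue shows the graph is connected. The eigenvalues sum to 18, which equals trace(L) = 2|E|.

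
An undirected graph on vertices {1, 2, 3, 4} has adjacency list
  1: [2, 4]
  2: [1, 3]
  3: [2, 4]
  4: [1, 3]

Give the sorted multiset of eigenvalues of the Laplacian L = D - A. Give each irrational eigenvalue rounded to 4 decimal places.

[0, 2, 2, 4]

Reading degrees in the order [1, 2, 3, 4] gives [2, 2, 2, 2]; set D = diag(2, 2, 2, 2) and form L = D - A. Since every row of L sums to 0, the all-ones vector is in the kernel and 0 is an eigenvalue. The single zero eigenvalue shows the graph is connected. The eigenvalues sum to 8, which equals trace(L) = 2|E|. The largest eigenvalue, 4, is at most the vertex count 4.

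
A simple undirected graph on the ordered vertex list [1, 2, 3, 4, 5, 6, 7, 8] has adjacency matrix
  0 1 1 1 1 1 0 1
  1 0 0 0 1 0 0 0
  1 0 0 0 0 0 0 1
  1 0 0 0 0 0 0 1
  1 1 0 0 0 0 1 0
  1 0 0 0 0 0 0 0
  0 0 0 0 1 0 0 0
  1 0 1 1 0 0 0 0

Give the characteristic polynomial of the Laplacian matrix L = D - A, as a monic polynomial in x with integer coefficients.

Reading degrees in the order [1, 2, 3, 4, 5, 6, 7, 8] gives [6, 2, 2, 2, 3, 1, 1, 3]; set D = diag(6, 2, 2, 2, 3, 1, 1, 3) and form L = D - A. Computing det(xI - L) by cofactor expansion (or equivalently via sum-over-permutations) gives x^8 - 20x^7 + 156x^6 - 614x^5 + 1311x^4 - 1514x^3 + 872x^2 - 192x. Since p(0) = det(-L) = 0, x divides p(x). The largest eigenvalue, 7.0362, is at most the vertex count 8.

x^8 - 20x^7 + 156x^6 - 614x^5 + 1311x^4 - 1514x^3 + 872x^2 - 192x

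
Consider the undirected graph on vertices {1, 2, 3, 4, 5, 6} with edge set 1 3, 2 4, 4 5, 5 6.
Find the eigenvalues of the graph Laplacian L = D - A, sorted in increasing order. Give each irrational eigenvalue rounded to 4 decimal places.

[0, 0, 0.5858, 2, 2, 3.4142]

With the vertex order [1, 2, 3, 4, 5, 6], the degrees are [1, 1, 1, 2, 2, 1], giving D = diag(1, 1, 1, 2, 2, 1) and L = D - A. L is symmetric positive semidefinite, so every eigenvalue is real and nonnegative. The 2 zero eigenvalues correspond to the 2 connected components. There are 2 zeros in the spectrum, matching the 2 components.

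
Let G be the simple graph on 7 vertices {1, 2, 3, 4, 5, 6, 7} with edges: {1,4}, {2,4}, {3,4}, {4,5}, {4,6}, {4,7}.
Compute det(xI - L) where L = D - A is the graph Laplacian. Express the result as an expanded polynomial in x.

Reading degrees in the order [1, 2, 3, 4, 5, 6, 7] gives [1, 1, 1, 6, 1, 1, 1]; set D = diag(1, 1, 1, 6, 1, 1, 1) and form L = D - A. Computing det(xI - L) by cofactor expansion (or equivalently via sum-over-permutations) gives x^7 - 12x^6 + 45x^5 - 80x^4 + 75x^3 - 36x^2 + 7x. Since p(0) = det(-L) = 0, x divides p(x). By the matrix-tree theorem the graph has (1/7) * product of the nonzero eigenvalues = 1 spanning tree.

x^7 - 12x^6 + 45x^5 - 80x^4 + 75x^3 - 36x^2 + 7x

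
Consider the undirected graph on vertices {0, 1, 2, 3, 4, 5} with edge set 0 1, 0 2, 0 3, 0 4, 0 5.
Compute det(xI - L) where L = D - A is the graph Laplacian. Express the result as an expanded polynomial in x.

x^6 - 10x^5 + 30x^4 - 40x^3 + 25x^2 - 6x

With the vertex order [0, 1, 2, 3, 4, 5], the degrees are [5, 1, 1, 1, 1, 1], giving D = diag(5, 1, 1, 1, 1, 1) and L = D - A. Computing det(xI - L) by cofactor expansion (or equivalently via sum-over-permutations) gives x^6 - 10x^5 + 30x^4 - 40x^3 + 25x^2 - 6x. The coefficient of x^5 equals -trace(L) = -10, matching the sum of degrees. By the matrix-tree theorem the graph has (1/6) * product of the nonzero eigenvalues = 1 spanning tree. The largest eigenvalue, 6, is at most the vertex count 6.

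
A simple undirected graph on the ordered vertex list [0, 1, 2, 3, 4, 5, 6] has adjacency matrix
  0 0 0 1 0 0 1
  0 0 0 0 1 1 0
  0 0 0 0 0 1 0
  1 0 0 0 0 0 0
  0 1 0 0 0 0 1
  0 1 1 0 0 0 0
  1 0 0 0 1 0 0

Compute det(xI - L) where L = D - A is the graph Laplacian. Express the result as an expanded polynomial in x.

Reading degrees in the order [0, 1, 2, 3, 4, 5, 6] gives [2, 2, 1, 1, 2, 2, 2]; set D = diag(2, 2, 1, 1, 2, 2, 2) and form L = D - A. L has integer entries, so p(x) = det(xI - L) has integer coefficients. Expanding the determinant yields x^7 - 12x^6 + 55x^5 - 120x^4 + 126x^3 - 56x^2 + 7x. The coefficient of x^6 equals -trace(L) = -12, matching the sum of degrees.

x^7 - 12x^6 + 55x^5 - 120x^4 + 126x^3 - 56x^2 + 7x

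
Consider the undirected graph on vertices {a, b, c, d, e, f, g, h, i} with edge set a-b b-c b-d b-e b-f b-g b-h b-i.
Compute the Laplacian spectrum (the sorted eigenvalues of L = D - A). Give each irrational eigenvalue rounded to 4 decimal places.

Reading degrees in the order [a, b, c, d, e, f, g, h, i] gives [1, 8, 1, 1, 1, 1, 1, 1, 1]; set D = diag(1, 8, 1, 1, 1, 1, 1, 1, 1) and form L = D - A. Diagonalising L (or applying a numerical eigensolver to the 9x9 matrix) gives the spectrum above. The single zero eigenvalue shows the graph is connected. There is one zero in the spectrum, matching the 1 component.

[0, 1, 1, 1, 1, 1, 1, 1, 9]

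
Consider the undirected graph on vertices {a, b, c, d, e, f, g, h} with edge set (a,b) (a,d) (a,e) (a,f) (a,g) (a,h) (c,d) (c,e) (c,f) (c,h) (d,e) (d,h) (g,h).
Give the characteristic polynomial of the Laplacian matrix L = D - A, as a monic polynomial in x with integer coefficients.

Reading degrees in the order [a, b, c, d, e, f, g, h] gives [6, 1, 4, 4, 3, 2, 2, 4]; set D = diag(6, 1, 4, 4, 3, 2, 2, 4) and form L = D - A. Computing det(xI - L) by cofactor expansion (or equivalently via sum-over-permutations) gives x^8 - 26x^7 + 274x^6 - 1508x^5 + 4647x^4 - 7958x^3 + 6970x^2 - 2392x. Since p(0) = det(-L) = 0, x divides p(x). By the matrix-tree theorem the graph has (1/8) * product of the nonzero eigenvalues = 299 spanning trees.

x^8 - 26x^7 + 274x^6 - 1508x^5 + 4647x^4 - 7958x^3 + 6970x^2 - 2392x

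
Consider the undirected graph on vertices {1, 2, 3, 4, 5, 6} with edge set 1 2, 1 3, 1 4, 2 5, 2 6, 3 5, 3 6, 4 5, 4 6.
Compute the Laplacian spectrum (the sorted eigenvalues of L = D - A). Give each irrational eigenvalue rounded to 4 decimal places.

Reading degrees in the order [1, 2, 3, 4, 5, 6] gives [3, 3, 3, 3, 3, 3]; set D = diag(3, 3, 3, 3, 3, 3) and form L = D - A. Since every row of L sums to 0, the all-ones vector is in the kernel and 0 is an eigenvalue. The single zero eigenvalue shows the graph is connected.

[0, 3, 3, 3, 3, 6]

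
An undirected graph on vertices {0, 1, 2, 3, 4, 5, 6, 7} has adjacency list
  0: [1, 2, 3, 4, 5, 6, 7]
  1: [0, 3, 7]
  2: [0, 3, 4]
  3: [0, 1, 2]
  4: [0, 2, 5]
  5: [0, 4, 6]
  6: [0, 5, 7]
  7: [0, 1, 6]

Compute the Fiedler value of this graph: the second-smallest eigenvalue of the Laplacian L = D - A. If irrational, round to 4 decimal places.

Reading degrees in the order [0, 1, 2, 3, 4, 5, 6, 7] gives [7, 3, 3, 3, 3, 3, 3, 3]; set D = diag(7, 3, 3, 3, 3, 3, 3, 3) and form L = D - A. Computing the eigenvalues of L and sorting gives [0, 1.7530, 1.7530, 3.4450, 3.4450, 4.8019, 4.8019, 8]. The Fiedler value lambda_2 = 1.7530 is strictly positive, so the graph is connected. The eigenvalues sum to 28, which equals trace(L) = 2|E|.

1.7530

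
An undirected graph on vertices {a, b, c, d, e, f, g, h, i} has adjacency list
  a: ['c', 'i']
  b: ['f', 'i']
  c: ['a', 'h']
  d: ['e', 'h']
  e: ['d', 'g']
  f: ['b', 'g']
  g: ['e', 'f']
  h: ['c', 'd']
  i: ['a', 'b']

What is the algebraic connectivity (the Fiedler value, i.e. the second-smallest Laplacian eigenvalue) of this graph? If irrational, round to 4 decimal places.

With the vertex order [a, b, c, d, e, f, g, h, i], the degrees are [2, 2, 2, 2, 2, 2, 2, 2, 2], giving D = diag(2, 2, 2, 2, 2, 2, 2, 2, 2) and L = D - A. The smallest Laplacian eigenvalue is always 0. The next one, lambda_2 = 0.4679, measures how hard the graph is to disconnect: larger values mean better connectivity. The eigenvalues sum to 18, which equals trace(L) = 2|E|.

0.4679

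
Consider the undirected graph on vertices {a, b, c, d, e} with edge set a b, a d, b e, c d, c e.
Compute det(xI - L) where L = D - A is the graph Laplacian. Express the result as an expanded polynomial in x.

x^5 - 10x^4 + 35x^3 - 50x^2 + 25x

Reading degrees in the order [a, b, c, d, e] gives [2, 2, 2, 2, 2]; set D = diag(2, 2, 2, 2, 2) and form L = D - A. Computing det(xI - L) by cofactor expansion (or equivalently via sum-over-permutations) gives x^5 - 10x^4 + 35x^3 - 50x^2 + 25x. The constant term is 0 because L is singular (the all-ones vector lies in its kernel). There is one zero in the spectrum, matching the 1 component.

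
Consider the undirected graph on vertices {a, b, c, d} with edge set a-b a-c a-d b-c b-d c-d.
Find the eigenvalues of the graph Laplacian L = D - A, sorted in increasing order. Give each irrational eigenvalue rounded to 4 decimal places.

[0, 4, 4, 4]

Each diagonal entry of L is the vertex degree and each off-diagonal entry is -1 where an edge is present, 0 otherwise; in the order [a, b, c, d] the diagonal is [3, 3, 3, 3]. The multiplicity of 0 as a Laplacian eigenvalue equals the number of connected components. By the matrix-tree theorem the graph has (1/4) * product of the nonzero eigenvalues = 16 spanning trees.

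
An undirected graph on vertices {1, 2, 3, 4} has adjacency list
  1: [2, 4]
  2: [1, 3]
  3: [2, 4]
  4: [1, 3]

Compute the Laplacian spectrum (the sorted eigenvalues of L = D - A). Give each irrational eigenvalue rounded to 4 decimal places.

Each diagonal entry of L is the vertex degree and each off-diagonal entry is -1 where an edge is present, 0 otherwise; in the order [1, 2, 3, 4] the diagonal is [2, 2, 2, 2]. The multiplicity of 0 as a Laplacian eigenvalue equals the number of connected components. There is one zero in the spectrum, matching the 1 component. The eigenvalues sum to 8, which equals trace(L) = 2|E|.

[0, 2, 2, 4]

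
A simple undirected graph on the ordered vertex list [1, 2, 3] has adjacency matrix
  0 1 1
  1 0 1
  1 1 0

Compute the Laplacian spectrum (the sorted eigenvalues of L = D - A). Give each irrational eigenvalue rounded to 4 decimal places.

[0, 3, 3]

With the vertex order [1, 2, 3], the degrees are [2, 2, 2], giving D = diag(2, 2, 2) and L = D - A. L is symmetric positive semidefinite, so every eigenvalue is real and nonnegative. The single zero eigenvalue shows the graph is connected. By the matrix-tree theorem the graph has (1/3) * product of the nonzero eigenvalues = 3 spanning trees.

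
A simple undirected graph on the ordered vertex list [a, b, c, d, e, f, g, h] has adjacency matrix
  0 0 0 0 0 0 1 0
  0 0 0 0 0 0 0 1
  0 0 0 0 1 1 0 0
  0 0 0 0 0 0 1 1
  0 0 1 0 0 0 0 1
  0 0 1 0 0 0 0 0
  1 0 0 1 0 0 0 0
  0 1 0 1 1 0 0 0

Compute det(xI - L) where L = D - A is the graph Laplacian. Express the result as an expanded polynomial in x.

Each diagonal entry of L is the vertex degree and each off-diagonal entry is -1 where an edge is present, 0 otherwise; in the order [a, b, c, d, e, f, g, h] the diagonal is [1, 1, 2, 2, 2, 1, 2, 3]. L has integer entries, so p(x) = det(xI - L) has integer coefficients. Expanding the determinant yields x^8 - 14x^7 + 77x^6 - 212x^5 + 308x^4 - 228x^3 + 75x^2 - 8x. Since p(0) = det(-L) = 0, x divides p(x). There is one zero in the spectrum, matching the 1 component. By the matrix-tree theorem the graph has (1/8) * product of the nonzero eigenvalues = 1 spanning tree.

x^8 - 14x^7 + 77x^6 - 212x^5 + 308x^4 - 228x^3 + 75x^2 - 8x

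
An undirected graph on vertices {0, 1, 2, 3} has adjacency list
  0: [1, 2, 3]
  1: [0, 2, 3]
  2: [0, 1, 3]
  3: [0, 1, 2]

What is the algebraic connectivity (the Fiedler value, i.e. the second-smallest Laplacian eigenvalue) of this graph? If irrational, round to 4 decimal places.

4

Each diagonal entry of L is the vertex degree and each off-diagonal entry is -1 where an edge is present, 0 otherwise; in the order [0, 1, 2, 3] the diagonal is [3, 3, 3, 3]. The smallest Laplacian eigenvalue is always 0. The next one, lambda_2 = 4, measures how hard the graph is to disconnect: larger values mean better connectivity.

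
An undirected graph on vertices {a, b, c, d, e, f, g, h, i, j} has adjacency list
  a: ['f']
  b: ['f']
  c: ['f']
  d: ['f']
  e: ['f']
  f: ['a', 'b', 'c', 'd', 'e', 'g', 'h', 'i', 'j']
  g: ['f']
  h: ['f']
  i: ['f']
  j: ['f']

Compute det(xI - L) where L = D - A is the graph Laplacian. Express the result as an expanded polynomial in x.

Reading degrees in the order [a, b, c, d, e, f, g, h, i, j] gives [1, 1, 1, 1, 1, 9, 1, 1, 1, 1]; set D = diag(1, 1, 1, 1, 1, 9, 1, 1, 1, 1) and form L = D - A. Computing det(xI - L) by cofactor expansion (or equivalently via sum-over-permutations) gives x^10 - 18x^9 + 108x^8 - 336x^7 + 630x^6 - 756x^5 + 588x^4 - 288x^3 + 81x^2 - 10x. The constant term is 0 because L is singular (the all-ones vector lies in its kernel). By the matrix-tree theorem the graph has (1/10) * product of the nonzero eigenvalues = 1 spanning tree.

x^10 - 18x^9 + 108x^8 - 336x^7 + 630x^6 - 756x^5 + 588x^4 - 288x^3 + 81x^2 - 10x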